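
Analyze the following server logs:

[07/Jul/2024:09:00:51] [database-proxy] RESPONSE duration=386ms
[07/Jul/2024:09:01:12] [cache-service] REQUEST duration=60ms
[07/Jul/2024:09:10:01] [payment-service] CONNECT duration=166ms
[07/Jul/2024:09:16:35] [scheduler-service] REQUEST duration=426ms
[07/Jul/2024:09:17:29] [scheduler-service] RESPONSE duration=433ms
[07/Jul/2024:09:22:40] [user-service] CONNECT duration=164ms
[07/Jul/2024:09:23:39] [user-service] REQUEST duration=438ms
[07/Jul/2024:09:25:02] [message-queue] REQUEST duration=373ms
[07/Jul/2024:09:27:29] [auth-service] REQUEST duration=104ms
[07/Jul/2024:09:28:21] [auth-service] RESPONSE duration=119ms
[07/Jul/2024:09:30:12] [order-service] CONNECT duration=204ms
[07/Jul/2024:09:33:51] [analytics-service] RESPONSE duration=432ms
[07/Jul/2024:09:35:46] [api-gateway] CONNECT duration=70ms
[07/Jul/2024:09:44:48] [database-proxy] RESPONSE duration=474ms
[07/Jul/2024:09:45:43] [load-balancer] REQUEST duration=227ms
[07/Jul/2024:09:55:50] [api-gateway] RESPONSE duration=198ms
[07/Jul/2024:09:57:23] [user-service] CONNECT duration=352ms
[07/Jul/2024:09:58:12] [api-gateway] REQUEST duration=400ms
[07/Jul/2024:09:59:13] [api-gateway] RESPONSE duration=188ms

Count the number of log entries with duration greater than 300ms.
9

To count timeouts:

1. Threshold: 300ms
2. Extract duration from each log entry
3. Count entries where duration > 300
4. Timeout count: 9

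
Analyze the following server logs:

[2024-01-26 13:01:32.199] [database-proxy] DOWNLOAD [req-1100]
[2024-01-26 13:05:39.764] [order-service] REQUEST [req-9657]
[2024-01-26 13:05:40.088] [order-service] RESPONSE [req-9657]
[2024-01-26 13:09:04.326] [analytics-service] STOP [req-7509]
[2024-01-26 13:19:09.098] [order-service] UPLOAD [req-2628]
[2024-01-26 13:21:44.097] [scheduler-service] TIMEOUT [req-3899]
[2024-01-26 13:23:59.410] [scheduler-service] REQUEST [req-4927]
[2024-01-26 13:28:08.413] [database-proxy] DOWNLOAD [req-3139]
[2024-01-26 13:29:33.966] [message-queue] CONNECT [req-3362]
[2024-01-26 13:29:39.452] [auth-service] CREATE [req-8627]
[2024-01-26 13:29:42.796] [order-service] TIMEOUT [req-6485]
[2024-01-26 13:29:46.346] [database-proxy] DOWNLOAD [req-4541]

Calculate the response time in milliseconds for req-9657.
324

To calculate latency:

1. Find REQUEST with id req-9657: 2024-01-26 13:05:39.764
2. Find RESPONSE with id req-9657: 2024-01-26 13:05:40.088
3. Latency: 2024-01-26 13:05:40.088 - 2024-01-26 13:05:39.764 = 324ms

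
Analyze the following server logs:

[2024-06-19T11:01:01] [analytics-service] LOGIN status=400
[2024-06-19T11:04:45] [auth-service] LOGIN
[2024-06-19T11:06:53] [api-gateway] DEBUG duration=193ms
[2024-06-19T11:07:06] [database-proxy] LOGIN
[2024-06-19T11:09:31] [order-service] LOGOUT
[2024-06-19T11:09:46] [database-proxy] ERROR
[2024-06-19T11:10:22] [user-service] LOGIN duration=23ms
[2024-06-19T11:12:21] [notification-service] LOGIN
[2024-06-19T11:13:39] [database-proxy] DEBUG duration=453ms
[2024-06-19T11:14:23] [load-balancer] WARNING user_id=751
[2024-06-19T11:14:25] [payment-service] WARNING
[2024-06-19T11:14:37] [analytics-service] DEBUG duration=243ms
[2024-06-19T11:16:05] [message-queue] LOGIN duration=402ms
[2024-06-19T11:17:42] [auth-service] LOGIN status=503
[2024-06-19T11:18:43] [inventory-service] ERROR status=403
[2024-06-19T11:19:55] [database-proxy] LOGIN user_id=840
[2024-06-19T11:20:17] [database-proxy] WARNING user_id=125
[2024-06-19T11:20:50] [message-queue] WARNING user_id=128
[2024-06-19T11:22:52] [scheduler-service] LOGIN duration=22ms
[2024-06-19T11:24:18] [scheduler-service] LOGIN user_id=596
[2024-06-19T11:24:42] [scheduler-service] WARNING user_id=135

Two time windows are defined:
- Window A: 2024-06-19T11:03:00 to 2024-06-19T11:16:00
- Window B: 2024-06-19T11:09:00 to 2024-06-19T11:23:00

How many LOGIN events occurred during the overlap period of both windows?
2

To find overlap events:

1. Window A: 2024-06-19T11:03:00 to 2024-06-19T11:16:00
2. Window B: 2024-06-19T11:09:00 to 2024-06-19T11:23:00
3. Overlap period: 2024-06-19T11:09:00 to 2024-06-19T11:16:00
4. Count LOGIN events in overlap: 2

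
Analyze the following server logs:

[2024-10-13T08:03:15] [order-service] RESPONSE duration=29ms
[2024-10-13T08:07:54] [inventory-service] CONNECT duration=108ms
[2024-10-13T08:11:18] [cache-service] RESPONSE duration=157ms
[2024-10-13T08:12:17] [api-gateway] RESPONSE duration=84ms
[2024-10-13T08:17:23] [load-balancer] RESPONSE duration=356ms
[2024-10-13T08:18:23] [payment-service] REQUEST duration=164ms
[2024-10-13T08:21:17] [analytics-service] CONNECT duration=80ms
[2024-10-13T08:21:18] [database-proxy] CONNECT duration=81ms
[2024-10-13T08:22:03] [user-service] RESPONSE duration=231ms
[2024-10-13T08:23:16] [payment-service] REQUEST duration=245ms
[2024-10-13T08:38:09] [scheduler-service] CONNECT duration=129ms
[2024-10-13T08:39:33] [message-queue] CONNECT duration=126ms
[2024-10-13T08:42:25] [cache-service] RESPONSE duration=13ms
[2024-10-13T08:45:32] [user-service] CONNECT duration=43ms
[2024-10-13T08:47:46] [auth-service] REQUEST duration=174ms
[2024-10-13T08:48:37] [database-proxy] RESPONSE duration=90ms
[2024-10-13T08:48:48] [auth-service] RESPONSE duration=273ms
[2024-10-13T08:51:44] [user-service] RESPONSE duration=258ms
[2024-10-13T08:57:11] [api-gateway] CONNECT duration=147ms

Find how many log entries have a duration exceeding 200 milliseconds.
5

To count timeouts:

1. Threshold: 200ms
2. Extract duration from each log entry
3. Count entries where duration > 200
4. Timeout count: 5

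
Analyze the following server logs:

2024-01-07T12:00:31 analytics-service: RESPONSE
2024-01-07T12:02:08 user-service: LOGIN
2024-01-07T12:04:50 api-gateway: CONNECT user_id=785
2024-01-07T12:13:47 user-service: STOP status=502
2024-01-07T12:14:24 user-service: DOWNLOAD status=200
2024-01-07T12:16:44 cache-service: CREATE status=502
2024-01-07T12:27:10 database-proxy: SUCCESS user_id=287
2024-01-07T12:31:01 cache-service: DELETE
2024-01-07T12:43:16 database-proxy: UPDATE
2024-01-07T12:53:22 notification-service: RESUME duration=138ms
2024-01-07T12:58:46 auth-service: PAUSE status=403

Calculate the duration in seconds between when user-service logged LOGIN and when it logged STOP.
699

To find the time between events:

1. Locate the first LOGIN event for user-service: 2024-01-07T12:02:08
2. Locate the first STOP event for user-service: 2024-01-07T12:13:47
3. Calculate the difference: 2024-01-07T12:13:47 - 2024-01-07T12:02:08 = 699 seconds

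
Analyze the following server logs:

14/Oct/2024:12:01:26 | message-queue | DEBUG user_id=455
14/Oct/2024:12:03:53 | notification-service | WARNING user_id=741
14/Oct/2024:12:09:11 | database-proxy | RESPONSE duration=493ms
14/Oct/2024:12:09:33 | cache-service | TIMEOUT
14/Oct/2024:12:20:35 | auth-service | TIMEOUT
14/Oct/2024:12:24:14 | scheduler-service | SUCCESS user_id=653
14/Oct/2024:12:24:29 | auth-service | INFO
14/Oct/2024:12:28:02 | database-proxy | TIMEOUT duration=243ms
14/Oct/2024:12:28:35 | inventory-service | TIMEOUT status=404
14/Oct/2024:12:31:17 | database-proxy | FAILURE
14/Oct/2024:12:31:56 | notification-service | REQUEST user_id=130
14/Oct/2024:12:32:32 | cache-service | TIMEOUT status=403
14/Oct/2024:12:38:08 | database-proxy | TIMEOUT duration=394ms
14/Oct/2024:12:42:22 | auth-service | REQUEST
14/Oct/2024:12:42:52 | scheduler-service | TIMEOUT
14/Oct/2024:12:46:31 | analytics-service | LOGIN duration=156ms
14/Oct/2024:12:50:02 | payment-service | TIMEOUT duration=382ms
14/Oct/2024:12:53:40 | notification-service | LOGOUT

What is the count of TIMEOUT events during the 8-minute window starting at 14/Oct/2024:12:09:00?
1

To count events in the time window:

1. Window boundaries: 14/Oct/2024:12:09:00 to 14/Oct/2024:12:17:00
2. Filter for TIMEOUT events within this window
3. Count matching events: 1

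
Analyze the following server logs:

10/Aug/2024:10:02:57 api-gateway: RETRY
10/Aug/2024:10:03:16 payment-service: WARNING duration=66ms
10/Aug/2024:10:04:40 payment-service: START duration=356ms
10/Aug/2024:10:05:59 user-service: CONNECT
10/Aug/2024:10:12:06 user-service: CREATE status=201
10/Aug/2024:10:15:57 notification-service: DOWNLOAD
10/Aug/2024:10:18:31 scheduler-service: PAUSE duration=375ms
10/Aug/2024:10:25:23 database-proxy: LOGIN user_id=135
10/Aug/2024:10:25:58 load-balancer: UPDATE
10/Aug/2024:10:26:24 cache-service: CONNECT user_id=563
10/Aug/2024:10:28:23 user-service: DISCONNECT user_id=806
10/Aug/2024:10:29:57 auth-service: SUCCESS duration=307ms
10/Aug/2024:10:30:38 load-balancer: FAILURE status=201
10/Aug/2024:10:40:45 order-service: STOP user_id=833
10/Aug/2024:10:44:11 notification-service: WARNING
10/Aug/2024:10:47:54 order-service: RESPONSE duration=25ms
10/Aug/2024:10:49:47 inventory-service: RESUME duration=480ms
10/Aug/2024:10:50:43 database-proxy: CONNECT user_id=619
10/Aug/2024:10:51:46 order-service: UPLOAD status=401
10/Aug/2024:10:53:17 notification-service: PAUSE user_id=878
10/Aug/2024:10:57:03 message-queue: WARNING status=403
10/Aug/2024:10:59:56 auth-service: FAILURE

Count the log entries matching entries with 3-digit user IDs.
6

To find matching entries:

1. Pattern to match: entries with 3-digit user IDs
2. Scan each log entry for the pattern
3. Count matches: 6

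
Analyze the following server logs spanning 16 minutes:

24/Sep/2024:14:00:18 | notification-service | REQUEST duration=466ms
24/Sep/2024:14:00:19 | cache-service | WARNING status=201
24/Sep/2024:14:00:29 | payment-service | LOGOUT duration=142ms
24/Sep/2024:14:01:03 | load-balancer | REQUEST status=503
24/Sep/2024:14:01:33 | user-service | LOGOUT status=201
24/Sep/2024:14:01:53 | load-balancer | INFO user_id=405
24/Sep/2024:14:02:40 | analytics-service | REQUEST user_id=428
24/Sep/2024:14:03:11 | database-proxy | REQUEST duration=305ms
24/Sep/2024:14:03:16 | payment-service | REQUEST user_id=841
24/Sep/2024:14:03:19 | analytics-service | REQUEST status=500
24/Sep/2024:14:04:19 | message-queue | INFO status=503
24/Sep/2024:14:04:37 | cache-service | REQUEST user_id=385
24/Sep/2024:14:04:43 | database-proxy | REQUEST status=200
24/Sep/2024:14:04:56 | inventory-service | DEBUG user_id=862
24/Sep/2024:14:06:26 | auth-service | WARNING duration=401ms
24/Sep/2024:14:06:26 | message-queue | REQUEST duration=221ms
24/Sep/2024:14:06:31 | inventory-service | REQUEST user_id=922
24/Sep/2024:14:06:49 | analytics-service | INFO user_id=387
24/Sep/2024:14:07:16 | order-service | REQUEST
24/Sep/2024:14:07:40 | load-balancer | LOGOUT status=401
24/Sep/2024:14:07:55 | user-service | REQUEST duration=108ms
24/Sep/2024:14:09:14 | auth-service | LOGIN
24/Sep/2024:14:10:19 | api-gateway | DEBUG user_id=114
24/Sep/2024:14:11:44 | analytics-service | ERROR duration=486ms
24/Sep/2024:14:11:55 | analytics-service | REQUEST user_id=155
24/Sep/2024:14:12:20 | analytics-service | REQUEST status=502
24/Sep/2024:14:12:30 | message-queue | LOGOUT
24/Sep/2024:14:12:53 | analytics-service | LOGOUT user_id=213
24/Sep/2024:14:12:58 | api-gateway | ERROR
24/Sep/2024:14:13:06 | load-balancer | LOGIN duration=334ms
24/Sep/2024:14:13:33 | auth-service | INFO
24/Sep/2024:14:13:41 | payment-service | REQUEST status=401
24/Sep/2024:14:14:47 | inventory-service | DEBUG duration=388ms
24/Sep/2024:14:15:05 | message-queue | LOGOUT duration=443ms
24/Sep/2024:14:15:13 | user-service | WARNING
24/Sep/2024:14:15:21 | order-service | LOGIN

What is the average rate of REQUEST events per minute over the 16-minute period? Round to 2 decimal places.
0.94

To calculate the rate:

1. Count total REQUEST events: 15
2. Total time period: 16 minutes
3. Rate = 15 / 16 = 0.94 events per minute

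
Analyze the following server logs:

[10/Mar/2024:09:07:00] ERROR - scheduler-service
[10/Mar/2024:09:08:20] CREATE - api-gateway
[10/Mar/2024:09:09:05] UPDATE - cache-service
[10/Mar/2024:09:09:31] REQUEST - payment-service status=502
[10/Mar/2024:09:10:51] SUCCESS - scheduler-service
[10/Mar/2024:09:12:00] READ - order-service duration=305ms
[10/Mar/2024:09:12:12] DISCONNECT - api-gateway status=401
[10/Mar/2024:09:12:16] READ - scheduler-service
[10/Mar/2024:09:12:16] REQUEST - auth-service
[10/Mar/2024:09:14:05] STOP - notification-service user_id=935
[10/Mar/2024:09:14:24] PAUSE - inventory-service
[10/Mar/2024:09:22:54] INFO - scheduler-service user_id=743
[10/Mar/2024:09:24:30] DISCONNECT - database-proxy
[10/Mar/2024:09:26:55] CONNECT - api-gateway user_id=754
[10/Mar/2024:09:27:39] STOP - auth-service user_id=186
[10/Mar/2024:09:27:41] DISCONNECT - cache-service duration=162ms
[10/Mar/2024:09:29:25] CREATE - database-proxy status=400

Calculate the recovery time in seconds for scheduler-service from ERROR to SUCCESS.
231

To calculate recovery time:

1. Find ERROR event for scheduler-service: 10/Mar/2024:09:07:00
2. Find next SUCCESS event for scheduler-service: 10/Mar/2024:09:10:51
3. Recovery time: 10/Mar/2024:09:10:51 - 10/Mar/2024:09:07:00 = 231 seconds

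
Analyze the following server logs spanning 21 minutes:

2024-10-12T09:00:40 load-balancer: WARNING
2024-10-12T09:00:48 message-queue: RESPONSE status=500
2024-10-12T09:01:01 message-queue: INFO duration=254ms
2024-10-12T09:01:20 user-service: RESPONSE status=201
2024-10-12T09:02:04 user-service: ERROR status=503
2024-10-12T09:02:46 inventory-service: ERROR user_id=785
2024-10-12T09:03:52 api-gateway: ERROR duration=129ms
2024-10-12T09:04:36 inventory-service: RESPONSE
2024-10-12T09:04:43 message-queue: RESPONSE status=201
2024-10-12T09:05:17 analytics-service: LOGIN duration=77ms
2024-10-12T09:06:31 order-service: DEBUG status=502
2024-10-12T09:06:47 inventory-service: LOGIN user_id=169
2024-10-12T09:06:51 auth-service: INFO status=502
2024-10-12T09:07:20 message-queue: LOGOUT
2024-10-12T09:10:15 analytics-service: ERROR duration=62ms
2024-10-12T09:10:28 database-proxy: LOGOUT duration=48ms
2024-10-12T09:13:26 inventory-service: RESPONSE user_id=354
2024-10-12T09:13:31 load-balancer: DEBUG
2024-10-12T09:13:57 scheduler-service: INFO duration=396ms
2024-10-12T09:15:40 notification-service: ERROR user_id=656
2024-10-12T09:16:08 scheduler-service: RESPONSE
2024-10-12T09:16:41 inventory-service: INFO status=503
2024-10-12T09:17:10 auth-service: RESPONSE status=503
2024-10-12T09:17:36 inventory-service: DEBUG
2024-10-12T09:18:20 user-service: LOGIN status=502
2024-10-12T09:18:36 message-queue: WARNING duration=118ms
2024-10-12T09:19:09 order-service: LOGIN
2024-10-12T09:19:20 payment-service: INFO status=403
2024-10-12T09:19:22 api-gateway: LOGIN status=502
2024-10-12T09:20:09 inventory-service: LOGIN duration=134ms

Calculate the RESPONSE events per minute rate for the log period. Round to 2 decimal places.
0.33

To calculate the rate:

1. Count total RESPONSE events: 7
2. Total time period: 21 minutes
3. Rate = 7 / 21 = 0.33 events per minute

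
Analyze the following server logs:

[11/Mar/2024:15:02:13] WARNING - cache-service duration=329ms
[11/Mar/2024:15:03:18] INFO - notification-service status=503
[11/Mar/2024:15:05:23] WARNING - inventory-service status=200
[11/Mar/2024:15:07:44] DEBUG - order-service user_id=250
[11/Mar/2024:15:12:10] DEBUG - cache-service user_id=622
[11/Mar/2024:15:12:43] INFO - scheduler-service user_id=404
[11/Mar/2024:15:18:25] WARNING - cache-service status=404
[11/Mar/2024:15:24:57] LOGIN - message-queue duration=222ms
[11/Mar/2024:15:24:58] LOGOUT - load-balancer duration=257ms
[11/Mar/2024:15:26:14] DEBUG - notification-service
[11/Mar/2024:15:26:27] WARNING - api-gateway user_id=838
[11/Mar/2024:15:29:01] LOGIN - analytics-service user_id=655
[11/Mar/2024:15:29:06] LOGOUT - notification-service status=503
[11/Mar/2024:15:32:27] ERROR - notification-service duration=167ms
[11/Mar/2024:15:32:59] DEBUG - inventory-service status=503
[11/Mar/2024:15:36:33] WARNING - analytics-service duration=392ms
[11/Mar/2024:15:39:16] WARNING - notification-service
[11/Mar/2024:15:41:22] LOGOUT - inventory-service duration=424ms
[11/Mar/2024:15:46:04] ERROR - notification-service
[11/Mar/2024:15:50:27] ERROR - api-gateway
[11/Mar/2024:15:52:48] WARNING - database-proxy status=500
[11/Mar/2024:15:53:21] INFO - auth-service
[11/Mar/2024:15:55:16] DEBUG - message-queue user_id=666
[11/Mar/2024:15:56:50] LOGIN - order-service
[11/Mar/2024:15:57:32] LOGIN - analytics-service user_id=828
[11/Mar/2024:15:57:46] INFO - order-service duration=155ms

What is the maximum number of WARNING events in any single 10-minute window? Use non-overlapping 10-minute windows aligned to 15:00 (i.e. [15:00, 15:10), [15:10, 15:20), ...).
2

To find the burst window:

1. Divide the log period into non-overlapping 10-minute windows starting at 15:00
2. Count WARNING events in each window
3. Find the window with maximum count
4. Maximum events in a window: 2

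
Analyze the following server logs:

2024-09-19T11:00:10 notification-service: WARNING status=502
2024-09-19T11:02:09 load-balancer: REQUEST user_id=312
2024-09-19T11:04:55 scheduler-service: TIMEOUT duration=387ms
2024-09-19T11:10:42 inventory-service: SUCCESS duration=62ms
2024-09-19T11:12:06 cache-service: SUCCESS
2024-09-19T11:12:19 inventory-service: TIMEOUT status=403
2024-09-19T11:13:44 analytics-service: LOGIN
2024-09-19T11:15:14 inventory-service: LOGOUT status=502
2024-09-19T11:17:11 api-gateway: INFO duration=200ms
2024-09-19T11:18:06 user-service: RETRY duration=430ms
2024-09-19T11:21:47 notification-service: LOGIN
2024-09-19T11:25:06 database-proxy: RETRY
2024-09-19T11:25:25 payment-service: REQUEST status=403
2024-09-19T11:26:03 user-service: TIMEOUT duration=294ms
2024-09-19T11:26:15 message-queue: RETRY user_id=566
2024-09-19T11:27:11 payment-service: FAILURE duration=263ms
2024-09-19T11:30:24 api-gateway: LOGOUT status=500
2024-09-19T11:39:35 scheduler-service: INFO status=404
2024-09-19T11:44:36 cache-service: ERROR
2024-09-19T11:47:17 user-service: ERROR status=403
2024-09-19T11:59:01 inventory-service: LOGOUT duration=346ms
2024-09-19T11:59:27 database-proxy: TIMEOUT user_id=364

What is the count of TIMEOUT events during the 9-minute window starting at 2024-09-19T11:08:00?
1

To count events in the time window:

1. Window boundaries: 2024-09-19T11:08:00 to 2024-09-19T11:17:00
2. Filter for TIMEOUT events within this window
3. Count matching events: 1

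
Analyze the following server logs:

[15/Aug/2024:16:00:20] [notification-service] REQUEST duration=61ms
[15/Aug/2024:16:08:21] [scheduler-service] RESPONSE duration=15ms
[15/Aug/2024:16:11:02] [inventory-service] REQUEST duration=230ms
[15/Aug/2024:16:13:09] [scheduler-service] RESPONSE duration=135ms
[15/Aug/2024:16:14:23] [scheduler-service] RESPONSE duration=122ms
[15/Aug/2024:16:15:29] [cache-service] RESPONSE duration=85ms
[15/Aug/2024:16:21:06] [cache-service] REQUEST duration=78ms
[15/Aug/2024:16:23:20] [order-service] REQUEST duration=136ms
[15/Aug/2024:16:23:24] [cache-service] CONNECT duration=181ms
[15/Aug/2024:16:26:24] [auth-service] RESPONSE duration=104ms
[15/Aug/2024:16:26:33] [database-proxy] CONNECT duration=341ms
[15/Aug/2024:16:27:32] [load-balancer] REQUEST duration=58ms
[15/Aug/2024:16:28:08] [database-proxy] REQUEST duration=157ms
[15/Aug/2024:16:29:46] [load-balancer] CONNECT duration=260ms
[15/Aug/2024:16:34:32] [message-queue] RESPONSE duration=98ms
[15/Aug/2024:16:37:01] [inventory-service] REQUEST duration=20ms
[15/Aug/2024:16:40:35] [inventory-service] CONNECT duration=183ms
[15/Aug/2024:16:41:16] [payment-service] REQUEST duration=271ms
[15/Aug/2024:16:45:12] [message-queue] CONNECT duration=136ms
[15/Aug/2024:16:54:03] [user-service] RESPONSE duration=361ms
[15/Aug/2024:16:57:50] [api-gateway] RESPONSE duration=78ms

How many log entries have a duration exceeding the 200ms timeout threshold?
5

To count timeouts:

1. Threshold: 200ms
2. Extract duration from each log entry
3. Count entries where duration > 200
4. Timeout count: 5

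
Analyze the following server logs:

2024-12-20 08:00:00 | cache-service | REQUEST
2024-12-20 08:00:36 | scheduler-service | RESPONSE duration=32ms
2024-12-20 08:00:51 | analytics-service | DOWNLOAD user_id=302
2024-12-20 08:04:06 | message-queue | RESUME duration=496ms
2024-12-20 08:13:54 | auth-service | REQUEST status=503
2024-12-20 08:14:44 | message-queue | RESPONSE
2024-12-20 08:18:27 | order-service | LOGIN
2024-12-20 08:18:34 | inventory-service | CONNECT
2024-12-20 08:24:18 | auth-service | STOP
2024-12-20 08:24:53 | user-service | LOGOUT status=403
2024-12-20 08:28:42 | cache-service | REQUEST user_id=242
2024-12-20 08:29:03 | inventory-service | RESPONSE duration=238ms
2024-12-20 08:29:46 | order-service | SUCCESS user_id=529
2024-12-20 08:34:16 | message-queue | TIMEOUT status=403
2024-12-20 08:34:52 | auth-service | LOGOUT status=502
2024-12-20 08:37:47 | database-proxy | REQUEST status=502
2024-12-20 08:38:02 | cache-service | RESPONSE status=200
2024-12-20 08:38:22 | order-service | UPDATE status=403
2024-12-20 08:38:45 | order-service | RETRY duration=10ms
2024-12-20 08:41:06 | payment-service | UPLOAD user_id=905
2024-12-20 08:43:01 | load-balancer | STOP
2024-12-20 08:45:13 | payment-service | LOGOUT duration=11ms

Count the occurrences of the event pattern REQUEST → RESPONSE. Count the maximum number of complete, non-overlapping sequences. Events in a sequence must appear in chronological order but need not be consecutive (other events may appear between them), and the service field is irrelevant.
4

To count sequences:

1. Look for pattern: REQUEST → RESPONSE
2. Greedily scan the log in chronological order, matching each sequence element in turn (ignoring service)
3. Each time the full pattern completes, increment the count and restart matching from the next event
4. Complete non-overlapping sequences found: 4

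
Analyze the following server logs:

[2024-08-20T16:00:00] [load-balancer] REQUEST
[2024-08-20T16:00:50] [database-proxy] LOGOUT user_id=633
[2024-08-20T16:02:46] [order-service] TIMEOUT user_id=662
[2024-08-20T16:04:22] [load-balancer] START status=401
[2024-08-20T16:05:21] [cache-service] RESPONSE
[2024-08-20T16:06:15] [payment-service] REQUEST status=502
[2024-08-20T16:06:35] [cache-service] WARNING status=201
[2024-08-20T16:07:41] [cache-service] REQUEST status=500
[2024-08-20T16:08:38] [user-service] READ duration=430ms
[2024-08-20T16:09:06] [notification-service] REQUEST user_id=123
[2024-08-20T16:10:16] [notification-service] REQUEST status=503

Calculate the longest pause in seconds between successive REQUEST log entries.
375

To find the longest gap:

1. Extract all REQUEST events in chronological order
2. Calculate time differences between consecutive events
3. Find the maximum difference
4. Longest gap: 375 seconds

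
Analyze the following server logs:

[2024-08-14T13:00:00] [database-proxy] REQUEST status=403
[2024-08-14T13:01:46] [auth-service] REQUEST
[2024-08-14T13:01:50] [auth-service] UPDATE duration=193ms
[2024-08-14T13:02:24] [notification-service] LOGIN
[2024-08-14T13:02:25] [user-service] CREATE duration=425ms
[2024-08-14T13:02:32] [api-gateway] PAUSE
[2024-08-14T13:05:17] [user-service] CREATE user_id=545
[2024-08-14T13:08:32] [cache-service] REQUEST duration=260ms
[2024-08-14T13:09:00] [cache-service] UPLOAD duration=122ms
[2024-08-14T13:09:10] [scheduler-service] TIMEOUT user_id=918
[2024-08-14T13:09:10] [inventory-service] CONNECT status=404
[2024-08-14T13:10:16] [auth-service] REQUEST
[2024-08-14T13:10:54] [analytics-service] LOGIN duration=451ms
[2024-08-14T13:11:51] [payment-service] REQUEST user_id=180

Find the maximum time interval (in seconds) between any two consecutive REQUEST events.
406

To find the longest gap:

1. Extract all REQUEST events in chronological order
2. Calculate time differences between consecutive events
3. Find the maximum difference
4. Longest gap: 406 seconds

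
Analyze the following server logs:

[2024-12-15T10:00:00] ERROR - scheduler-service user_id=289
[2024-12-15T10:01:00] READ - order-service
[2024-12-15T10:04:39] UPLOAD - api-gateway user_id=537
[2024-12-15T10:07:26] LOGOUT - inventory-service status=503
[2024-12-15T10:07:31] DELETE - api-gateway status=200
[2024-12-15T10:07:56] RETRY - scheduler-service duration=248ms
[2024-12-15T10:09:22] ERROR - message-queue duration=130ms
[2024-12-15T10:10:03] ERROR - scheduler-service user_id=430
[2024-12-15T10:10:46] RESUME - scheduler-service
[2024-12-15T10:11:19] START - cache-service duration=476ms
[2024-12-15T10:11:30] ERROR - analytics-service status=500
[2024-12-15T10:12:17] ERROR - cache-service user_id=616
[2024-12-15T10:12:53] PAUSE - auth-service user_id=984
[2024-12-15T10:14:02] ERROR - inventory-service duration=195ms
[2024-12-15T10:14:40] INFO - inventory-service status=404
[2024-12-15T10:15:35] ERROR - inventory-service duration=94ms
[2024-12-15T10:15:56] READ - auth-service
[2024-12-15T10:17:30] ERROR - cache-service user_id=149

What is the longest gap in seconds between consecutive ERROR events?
562

To find the longest gap:

1. Extract all ERROR events in chronological order
2. Calculate time differences between consecutive events
3. Find the maximum difference
4. Longest gap: 562 seconds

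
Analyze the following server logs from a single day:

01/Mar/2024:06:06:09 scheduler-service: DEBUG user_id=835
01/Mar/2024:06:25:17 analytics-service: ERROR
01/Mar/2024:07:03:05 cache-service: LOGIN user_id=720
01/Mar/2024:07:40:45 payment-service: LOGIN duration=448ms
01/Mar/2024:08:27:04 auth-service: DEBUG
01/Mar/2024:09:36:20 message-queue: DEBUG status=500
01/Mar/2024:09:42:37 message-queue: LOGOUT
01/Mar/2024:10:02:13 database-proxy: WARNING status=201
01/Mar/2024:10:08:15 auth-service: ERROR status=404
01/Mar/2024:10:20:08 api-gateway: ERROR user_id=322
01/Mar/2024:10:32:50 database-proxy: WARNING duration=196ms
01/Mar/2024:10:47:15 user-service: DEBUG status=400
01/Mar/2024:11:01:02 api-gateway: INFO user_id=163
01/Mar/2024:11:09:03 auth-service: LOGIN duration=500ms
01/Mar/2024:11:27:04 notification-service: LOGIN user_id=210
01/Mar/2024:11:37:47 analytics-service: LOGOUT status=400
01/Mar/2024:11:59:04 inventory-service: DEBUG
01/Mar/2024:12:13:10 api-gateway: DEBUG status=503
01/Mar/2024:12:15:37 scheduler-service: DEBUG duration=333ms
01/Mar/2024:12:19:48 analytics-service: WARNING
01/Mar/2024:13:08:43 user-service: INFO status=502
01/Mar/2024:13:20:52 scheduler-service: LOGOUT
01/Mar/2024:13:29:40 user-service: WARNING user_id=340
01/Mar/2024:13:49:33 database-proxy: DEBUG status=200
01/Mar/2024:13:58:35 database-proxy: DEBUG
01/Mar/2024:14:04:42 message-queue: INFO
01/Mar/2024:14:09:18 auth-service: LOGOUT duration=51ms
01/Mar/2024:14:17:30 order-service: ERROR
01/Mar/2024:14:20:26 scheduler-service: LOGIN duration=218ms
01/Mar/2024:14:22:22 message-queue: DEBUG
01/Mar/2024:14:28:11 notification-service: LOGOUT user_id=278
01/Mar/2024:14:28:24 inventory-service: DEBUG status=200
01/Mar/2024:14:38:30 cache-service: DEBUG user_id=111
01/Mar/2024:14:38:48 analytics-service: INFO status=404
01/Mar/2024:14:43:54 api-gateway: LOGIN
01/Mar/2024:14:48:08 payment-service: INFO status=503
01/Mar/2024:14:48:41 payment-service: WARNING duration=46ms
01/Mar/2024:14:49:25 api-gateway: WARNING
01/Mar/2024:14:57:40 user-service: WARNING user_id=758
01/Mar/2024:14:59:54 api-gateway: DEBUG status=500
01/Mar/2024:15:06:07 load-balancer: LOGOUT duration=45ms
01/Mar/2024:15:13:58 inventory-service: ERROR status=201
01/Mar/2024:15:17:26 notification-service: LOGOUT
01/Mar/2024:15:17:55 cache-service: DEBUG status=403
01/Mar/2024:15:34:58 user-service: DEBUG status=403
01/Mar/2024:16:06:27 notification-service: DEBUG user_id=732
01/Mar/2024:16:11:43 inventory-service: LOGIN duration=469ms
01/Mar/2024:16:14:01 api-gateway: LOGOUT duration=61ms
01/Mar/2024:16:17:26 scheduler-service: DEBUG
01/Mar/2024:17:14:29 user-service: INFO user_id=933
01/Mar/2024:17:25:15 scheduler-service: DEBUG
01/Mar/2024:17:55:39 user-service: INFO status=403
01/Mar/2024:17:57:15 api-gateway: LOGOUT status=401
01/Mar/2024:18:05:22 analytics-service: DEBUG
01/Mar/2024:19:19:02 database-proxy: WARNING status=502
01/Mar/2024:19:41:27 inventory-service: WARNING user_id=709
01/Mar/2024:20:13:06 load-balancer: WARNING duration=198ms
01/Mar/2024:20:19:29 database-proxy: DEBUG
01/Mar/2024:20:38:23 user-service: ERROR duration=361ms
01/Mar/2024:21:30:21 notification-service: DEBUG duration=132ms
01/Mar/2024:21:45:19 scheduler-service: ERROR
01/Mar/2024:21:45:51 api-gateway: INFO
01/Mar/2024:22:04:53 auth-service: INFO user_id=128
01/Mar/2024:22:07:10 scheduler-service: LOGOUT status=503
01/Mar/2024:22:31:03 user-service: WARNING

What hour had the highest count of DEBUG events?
14

To find the peak hour:

1. Group all DEBUG events by hour
2. Count events in each hour
3. Find hour with maximum count
4. Peak hour: 14 (with 4 events)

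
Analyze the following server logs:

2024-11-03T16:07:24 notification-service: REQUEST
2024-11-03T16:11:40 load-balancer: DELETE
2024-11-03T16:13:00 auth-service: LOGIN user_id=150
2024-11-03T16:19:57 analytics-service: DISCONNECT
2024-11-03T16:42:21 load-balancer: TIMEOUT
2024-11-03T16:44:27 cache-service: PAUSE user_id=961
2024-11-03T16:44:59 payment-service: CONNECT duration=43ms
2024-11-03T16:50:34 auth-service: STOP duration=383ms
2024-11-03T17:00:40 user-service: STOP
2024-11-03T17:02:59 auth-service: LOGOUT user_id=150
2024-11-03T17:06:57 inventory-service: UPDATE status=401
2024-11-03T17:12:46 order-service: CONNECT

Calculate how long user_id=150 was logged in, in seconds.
2999

To calculate session duration:

1. Find LOGIN event for user_id=150: 2024-11-03T16:13:00
2. Find LOGOUT event for user_id=150: 2024-11-03T17:02:59
3. Session duration: 2024-11-03T17:02:59 - 2024-11-03T16:13:00 = 2999 seconds (49 minutes)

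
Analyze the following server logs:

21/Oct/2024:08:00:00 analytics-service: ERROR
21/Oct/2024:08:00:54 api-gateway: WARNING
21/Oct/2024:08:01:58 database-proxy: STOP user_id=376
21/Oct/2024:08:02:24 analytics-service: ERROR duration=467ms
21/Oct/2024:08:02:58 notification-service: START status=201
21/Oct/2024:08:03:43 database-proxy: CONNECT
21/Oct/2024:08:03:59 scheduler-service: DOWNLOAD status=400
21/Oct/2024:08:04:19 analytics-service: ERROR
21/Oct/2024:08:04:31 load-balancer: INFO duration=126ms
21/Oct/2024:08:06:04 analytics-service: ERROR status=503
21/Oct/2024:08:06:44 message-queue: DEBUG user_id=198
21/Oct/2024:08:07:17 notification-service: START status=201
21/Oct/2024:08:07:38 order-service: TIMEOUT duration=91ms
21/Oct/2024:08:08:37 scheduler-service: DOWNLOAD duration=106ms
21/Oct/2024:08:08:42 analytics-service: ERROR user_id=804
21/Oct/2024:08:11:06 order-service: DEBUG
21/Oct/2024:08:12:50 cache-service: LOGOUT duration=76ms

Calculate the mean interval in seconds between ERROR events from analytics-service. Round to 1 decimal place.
130.5

To calculate average interval:

1. Find all ERROR events for analytics-service in order
2. Calculate time gaps between consecutive events
3. Compute mean of gaps: 522 / 4 = 130.5 seconds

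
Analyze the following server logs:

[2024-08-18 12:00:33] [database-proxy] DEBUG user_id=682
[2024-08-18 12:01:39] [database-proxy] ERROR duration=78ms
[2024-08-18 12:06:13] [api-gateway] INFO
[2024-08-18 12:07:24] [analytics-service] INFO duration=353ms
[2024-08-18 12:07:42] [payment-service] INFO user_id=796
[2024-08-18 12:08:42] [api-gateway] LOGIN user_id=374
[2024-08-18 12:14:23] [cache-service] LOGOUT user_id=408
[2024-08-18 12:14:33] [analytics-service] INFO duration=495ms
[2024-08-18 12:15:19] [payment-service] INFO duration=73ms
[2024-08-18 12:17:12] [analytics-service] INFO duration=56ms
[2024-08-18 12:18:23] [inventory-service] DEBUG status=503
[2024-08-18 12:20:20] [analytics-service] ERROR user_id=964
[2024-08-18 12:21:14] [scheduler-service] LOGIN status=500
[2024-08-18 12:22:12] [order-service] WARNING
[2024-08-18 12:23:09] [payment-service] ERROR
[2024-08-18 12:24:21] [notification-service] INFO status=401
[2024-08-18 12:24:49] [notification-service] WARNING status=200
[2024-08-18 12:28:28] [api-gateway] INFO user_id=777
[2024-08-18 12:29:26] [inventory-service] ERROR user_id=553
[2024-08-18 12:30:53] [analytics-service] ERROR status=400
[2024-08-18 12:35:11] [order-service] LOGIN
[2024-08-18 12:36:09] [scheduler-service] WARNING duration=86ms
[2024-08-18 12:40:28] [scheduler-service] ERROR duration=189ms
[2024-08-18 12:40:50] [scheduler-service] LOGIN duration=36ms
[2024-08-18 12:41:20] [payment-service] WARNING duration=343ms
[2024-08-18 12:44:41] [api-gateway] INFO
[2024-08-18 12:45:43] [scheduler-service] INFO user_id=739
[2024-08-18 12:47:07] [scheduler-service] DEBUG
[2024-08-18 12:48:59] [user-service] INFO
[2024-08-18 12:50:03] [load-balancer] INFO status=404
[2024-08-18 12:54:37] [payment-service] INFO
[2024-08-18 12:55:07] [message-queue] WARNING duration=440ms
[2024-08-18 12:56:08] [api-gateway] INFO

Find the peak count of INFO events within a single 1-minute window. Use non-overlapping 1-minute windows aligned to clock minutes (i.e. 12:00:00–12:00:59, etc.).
2

To find the burst window:

1. Divide the log period into non-overlapping 1-minute windows starting at 12:00
2. Count INFO events in each window
3. Find the window with maximum count
4. Maximum events in a window: 2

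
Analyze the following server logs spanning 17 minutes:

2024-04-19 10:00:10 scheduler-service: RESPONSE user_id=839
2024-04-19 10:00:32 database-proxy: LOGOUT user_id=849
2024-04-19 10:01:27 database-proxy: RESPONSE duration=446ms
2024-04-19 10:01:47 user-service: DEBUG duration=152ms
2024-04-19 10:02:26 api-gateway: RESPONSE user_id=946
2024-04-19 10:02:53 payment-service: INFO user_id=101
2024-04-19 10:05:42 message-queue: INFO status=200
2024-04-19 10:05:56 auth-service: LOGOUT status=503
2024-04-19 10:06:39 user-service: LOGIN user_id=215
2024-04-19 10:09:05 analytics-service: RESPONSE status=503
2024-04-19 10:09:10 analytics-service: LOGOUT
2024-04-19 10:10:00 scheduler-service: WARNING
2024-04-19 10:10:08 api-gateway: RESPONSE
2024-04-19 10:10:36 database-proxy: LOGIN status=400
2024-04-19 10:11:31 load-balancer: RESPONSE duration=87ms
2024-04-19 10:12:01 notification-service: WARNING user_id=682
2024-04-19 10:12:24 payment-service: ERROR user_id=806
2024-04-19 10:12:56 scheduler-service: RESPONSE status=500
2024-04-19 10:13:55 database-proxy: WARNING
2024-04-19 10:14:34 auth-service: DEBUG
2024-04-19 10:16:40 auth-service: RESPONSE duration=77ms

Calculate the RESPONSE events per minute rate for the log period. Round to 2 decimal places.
0.47

To calculate the rate:

1. Count total RESPONSE events: 8
2. Total time period: 17 minutes
3. Rate = 8 / 17 = 0.47 events per minute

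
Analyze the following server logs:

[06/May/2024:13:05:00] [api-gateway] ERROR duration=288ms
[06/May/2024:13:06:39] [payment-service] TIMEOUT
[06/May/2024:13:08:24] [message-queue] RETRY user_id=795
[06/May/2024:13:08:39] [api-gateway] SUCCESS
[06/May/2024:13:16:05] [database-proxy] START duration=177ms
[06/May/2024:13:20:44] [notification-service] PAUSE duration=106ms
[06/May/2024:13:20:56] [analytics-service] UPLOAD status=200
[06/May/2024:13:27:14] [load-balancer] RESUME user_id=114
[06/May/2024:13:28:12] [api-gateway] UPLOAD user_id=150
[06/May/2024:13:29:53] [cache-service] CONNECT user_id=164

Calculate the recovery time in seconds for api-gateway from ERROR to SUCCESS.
219

To calculate recovery time:

1. Find ERROR event for api-gateway: 06/May/2024:13:05:00
2. Find next SUCCESS event for api-gateway: 06/May/2024:13:08:39
3. Recovery time: 06/May/2024:13:08:39 - 06/May/2024:13:05:00 = 219 seconds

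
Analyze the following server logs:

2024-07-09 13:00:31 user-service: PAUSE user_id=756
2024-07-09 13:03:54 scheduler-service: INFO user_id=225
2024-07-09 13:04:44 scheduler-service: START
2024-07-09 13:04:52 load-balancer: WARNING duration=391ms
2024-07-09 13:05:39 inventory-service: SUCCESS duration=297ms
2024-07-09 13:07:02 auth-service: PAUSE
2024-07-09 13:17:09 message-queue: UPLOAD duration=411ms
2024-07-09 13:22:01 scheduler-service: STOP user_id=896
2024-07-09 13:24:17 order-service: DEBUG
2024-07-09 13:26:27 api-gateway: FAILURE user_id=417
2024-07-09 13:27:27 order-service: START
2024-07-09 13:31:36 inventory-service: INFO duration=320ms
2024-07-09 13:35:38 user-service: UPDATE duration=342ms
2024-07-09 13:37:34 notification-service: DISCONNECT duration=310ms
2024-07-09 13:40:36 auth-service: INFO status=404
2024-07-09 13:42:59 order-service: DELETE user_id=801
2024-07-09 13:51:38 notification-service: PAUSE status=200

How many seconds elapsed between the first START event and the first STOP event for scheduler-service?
1037

To find the time between events:

1. Locate the first START event for scheduler-service: 2024-07-09 13:04:44
2. Locate the first STOP event for scheduler-service: 2024-07-09 13:22:01
3. Calculate the difference: 2024-07-09 13:22:01 - 2024-07-09 13:04:44 = 1037 seconds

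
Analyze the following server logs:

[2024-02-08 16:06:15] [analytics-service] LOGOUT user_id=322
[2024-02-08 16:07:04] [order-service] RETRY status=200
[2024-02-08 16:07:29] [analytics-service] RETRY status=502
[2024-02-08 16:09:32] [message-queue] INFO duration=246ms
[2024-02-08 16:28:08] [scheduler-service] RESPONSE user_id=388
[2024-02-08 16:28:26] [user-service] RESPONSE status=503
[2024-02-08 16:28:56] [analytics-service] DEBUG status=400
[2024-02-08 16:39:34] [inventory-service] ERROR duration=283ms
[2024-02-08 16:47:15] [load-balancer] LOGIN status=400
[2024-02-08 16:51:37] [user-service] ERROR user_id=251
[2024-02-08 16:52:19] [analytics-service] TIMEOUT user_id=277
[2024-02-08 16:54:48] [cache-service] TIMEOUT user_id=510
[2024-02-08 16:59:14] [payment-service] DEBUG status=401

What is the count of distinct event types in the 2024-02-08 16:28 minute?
2

To count unique event types:

1. Filter events in the minute starting at 2024-02-08 16:28
2. Extract event types from matching entries
3. Count unique types: 2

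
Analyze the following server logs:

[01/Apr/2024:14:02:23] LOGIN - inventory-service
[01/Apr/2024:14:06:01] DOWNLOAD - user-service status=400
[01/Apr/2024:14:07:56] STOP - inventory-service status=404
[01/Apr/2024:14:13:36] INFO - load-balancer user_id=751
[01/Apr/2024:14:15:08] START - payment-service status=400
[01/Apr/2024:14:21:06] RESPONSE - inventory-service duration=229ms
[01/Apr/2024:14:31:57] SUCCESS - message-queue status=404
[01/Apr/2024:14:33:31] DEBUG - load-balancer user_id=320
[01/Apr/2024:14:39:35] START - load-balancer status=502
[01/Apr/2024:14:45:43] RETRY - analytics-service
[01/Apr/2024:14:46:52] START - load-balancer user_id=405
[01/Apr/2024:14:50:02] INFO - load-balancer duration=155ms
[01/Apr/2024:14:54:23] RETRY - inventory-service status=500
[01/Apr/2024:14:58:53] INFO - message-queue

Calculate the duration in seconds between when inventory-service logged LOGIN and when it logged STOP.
333

To find the time between events:

1. Locate the first LOGIN event for inventory-service: 01/Apr/2024:14:02:23
2. Locate the first STOP event for inventory-service: 01/Apr/2024:14:07:56
3. Calculate the difference: 01/Apr/2024:14:07:56 - 01/Apr/2024:14:02:23 = 333 seconds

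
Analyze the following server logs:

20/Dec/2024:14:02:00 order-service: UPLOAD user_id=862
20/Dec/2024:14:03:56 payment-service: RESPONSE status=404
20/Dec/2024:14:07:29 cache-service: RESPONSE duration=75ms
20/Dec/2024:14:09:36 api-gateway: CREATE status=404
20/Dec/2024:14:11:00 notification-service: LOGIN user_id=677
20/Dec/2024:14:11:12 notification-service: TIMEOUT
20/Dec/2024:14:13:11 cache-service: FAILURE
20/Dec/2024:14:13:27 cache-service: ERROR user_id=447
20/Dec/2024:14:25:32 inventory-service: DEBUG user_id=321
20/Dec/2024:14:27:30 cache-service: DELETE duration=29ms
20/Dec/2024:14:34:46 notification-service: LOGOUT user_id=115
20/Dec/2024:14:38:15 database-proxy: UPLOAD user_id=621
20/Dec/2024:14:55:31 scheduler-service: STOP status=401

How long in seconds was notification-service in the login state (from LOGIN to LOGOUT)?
1426

To calculate state duration:

1. Find LOGIN event for notification-service: 20/Dec/2024:14:11:00
2. Find LOGOUT event for notification-service: 20/Dec/2024:14:34:46
3. Calculate duration: 20/Dec/2024:14:34:46 - 20/Dec/2024:14:11:00 = 1426 seconds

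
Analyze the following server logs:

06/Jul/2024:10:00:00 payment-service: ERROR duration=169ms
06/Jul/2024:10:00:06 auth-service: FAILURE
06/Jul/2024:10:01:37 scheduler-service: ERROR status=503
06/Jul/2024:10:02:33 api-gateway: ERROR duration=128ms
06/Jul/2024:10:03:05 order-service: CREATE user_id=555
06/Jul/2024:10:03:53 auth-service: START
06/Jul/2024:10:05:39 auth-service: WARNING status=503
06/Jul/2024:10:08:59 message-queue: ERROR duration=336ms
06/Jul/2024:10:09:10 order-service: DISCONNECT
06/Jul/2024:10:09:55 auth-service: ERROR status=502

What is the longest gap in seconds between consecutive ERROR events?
386

To find the longest gap:

1. Extract all ERROR events in chronological order
2. Calculate time differences between consecutive events
3. Find the maximum difference
4. Longest gap: 386 seconds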